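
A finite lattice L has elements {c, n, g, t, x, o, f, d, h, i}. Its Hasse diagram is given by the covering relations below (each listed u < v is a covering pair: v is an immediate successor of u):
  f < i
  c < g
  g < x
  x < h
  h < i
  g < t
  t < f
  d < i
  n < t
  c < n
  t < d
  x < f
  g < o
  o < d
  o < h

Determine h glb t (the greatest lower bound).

Common lower bounds of {h, t}: c, g.
The greatest among these is g.

g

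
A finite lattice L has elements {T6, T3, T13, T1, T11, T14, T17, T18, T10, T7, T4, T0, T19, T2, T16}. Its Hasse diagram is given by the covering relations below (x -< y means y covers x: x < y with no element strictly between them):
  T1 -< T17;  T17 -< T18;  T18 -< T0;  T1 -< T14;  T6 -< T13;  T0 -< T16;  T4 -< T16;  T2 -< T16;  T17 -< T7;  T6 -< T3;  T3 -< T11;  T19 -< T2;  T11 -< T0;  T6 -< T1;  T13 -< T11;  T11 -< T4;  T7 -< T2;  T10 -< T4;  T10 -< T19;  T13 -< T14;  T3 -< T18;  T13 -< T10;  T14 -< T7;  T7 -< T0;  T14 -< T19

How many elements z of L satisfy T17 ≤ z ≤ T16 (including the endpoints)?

The interval [T17, T16] = {T0, T16, T17, T18, T2, T7}, which has 6 elements.

6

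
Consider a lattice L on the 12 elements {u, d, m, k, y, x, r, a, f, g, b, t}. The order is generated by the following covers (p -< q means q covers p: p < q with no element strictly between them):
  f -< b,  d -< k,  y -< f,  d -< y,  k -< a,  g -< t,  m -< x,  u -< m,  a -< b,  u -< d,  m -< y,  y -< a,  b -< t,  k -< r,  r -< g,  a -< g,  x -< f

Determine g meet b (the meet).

Common lower bounds of {g, b}: a, d, k, m, u, y.
The greatest among these is a.

a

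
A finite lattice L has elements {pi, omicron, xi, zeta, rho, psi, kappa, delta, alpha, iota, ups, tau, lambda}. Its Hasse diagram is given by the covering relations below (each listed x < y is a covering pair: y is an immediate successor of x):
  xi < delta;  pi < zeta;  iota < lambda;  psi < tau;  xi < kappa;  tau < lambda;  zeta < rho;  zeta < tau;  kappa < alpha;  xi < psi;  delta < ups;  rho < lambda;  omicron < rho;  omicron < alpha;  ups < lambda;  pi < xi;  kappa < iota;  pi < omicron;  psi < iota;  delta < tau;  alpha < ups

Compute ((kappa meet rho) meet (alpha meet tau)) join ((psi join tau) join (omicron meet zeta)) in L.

kappa ∧ rho = pi
alpha ∧ tau = xi
pi ∧ xi = pi
psi ∨ tau = tau
omicron ∧ zeta = pi
tau ∨ pi = tau
pi ∨ tau = tau

tau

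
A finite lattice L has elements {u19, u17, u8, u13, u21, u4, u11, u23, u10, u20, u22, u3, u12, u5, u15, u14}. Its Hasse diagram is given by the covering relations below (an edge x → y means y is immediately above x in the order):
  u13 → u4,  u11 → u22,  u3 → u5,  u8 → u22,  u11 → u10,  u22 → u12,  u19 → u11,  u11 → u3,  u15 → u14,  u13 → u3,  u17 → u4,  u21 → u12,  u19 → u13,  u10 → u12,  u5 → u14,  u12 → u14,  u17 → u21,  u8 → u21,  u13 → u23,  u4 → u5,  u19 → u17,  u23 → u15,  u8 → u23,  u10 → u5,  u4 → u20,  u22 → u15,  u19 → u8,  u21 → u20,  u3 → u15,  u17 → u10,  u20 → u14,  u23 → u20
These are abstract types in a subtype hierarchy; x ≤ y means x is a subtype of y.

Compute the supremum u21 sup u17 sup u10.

Common upper bounds of {u21, u17, u10}: u12, u14.
The least among these is u12.

u12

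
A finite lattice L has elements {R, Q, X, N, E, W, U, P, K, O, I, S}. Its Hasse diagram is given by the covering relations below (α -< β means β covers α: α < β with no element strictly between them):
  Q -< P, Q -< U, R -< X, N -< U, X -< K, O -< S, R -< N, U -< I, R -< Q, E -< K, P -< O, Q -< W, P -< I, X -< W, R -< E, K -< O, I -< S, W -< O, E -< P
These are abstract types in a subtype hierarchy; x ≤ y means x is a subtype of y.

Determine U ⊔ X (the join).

Common upper bounds of {U, X}: S.
The least among these is S.

S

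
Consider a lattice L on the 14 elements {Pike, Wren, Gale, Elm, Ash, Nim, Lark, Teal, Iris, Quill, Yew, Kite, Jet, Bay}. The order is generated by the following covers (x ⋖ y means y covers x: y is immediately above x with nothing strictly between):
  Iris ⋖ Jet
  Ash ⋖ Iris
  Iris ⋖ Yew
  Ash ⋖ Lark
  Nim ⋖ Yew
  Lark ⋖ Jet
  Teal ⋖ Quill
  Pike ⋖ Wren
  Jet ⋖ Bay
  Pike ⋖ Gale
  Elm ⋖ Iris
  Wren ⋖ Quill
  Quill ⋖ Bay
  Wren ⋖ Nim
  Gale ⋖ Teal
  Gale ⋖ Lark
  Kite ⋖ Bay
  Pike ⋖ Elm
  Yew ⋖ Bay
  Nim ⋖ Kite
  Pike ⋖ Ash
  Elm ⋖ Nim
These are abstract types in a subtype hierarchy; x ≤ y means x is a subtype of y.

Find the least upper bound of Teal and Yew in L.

Bay

Common upper bounds of {Teal, Yew}: Bay.
The least among these is Bay.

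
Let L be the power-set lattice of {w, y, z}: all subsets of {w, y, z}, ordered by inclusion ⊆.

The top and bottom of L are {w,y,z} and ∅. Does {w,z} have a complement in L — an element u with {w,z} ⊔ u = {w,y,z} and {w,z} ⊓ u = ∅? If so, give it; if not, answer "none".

Need u with {w,z} ∨ u = {w,y,z} and {w,z} ∧ u = ∅.
Checking each element gives: {y}.

{y}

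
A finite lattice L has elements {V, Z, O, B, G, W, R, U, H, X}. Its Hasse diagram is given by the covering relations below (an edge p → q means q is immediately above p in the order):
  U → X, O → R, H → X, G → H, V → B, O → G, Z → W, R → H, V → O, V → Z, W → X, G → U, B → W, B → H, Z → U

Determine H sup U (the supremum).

X

Common upper bounds of {H, U}: X.
The least among these is X.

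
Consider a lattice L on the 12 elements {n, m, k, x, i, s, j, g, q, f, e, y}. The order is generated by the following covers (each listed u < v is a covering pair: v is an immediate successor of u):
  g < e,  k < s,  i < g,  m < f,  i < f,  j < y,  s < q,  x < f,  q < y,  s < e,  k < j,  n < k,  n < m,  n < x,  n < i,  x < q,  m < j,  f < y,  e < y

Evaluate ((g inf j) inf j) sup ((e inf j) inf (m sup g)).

k

g ∧ j = n
n ∧ j = n
e ∧ j = k
m ∨ g = y
k ∧ y = k
n ∨ k = k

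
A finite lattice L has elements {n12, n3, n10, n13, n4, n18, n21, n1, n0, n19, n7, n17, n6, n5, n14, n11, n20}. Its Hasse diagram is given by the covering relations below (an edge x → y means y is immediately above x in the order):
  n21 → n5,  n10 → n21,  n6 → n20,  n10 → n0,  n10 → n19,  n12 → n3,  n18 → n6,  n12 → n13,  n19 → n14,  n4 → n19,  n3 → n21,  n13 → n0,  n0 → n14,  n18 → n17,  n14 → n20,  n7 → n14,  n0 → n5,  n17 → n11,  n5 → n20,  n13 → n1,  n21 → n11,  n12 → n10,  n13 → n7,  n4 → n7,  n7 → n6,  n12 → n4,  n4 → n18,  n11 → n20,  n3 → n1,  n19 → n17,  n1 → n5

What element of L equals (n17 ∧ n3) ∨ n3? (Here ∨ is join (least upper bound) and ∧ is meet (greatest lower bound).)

n17 ∧ n3 = n12
n12 ∨ n3 = n3

n3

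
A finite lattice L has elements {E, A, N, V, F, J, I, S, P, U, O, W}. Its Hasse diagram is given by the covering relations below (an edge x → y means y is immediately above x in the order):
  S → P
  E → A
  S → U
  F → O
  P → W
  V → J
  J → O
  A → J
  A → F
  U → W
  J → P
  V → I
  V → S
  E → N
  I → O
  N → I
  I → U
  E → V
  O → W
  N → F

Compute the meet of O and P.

Common lower bounds of {O, P}: A, E, J, V.
The greatest among these is J.

J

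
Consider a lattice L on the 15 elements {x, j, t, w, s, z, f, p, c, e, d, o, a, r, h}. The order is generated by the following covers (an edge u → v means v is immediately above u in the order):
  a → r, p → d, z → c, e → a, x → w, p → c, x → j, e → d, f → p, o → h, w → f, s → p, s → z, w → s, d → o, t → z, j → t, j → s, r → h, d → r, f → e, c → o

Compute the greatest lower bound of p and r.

Common lower bounds of {p, r}: f, j, p, s, w, x.
The greatest among these is p.

p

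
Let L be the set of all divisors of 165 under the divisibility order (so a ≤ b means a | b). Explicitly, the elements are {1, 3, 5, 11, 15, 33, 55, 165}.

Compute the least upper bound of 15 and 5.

Common upper bounds of {15, 5}: 15, 165.
The least among these is 15.

15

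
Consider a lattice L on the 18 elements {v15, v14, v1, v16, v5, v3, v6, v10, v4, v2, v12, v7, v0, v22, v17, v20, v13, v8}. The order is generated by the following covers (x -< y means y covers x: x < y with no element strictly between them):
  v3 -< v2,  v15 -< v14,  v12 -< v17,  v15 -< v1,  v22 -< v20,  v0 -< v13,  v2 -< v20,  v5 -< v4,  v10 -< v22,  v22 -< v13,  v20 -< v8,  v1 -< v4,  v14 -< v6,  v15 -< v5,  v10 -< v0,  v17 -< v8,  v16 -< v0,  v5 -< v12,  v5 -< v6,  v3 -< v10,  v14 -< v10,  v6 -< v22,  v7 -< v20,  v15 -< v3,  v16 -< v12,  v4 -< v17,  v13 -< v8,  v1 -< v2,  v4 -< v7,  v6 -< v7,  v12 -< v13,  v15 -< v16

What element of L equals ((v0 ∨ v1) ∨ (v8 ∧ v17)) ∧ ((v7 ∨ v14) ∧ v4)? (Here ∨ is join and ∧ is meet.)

v4

v0 ∨ v1 = v8
v8 ∧ v17 = v17
v8 ∨ v17 = v8
v7 ∨ v14 = v7
v7 ∧ v4 = v4
v8 ∧ v4 = v4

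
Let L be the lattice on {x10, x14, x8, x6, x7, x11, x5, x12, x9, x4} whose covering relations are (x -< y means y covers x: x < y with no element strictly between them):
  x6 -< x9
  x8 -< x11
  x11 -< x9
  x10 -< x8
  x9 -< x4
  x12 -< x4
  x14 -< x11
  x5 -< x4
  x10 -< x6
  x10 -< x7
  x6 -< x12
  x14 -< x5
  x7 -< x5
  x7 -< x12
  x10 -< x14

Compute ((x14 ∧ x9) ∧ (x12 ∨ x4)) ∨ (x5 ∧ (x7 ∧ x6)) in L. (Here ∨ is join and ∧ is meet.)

x14 ∧ x9 = x14
x12 ∨ x4 = x4
x14 ∧ x4 = x14
x7 ∧ x6 = x10
x5 ∧ x10 = x10
x14 ∨ x10 = x14

x14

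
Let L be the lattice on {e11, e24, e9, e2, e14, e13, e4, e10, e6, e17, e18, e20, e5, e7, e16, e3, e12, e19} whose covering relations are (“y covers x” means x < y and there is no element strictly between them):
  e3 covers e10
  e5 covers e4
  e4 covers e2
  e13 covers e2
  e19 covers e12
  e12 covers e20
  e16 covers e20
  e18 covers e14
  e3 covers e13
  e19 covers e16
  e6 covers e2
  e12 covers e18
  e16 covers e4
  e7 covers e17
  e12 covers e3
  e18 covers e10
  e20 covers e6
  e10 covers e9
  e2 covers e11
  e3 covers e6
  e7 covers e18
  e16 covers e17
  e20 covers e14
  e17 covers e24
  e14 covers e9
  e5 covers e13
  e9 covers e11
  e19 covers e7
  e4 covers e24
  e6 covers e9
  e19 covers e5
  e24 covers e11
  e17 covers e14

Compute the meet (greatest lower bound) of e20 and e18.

e14

Common lower bounds of {e20, e18}: e11, e14, e9.
The greatest among these is e14.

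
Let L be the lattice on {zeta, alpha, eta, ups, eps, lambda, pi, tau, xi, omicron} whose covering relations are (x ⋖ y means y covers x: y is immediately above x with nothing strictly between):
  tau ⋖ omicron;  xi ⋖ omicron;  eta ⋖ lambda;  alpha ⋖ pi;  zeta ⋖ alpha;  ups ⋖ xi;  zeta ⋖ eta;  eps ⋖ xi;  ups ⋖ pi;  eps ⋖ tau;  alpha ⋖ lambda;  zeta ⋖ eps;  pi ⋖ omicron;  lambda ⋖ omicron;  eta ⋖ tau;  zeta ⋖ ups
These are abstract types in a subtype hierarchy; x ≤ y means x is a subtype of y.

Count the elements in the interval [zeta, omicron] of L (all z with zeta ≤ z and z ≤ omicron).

The interval [zeta, omicron] = {alpha, eps, eta, lambda, omicron, pi, tau, ups, xi, zeta}, which has 10 elements.

10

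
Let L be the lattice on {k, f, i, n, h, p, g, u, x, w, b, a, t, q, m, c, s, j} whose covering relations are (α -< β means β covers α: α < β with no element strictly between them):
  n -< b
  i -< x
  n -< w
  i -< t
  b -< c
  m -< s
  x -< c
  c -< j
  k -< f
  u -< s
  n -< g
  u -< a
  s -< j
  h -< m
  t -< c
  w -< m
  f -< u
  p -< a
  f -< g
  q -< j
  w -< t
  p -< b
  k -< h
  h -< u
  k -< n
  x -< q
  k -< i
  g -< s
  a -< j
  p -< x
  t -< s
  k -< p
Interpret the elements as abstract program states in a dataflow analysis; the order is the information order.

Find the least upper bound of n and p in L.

Common upper bounds of {n, p}: b, c, j.
The least among these is b.

b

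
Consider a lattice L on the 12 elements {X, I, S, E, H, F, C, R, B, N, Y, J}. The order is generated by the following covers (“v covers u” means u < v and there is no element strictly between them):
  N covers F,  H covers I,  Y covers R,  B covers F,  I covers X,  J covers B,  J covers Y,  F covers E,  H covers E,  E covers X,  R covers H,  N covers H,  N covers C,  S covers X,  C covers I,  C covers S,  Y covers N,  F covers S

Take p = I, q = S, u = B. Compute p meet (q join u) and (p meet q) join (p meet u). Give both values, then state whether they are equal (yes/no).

X; X; yes

q join u = B, so p meet (q join u) = I meet B = X.
p meet q = X and p meet u = X, so (p meet q) join (p meet u) = X join X = X.
Equal: yes.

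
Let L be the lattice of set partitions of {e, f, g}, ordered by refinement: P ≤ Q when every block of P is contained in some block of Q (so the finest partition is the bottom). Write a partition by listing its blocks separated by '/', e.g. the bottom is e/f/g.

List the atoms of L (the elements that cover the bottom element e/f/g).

The atoms are exactly the elements that cover e/f/g: e/fg, ef/g, eg/f.

e/fg, ef/g, eg/f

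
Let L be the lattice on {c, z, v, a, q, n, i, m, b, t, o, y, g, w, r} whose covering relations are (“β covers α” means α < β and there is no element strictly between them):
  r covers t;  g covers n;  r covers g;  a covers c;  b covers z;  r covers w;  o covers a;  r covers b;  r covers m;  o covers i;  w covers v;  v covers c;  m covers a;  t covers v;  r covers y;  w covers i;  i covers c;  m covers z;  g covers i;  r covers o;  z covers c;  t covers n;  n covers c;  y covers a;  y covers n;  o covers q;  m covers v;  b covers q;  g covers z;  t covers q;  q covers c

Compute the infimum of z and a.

c

Common lower bounds of {z, a}: c.
The greatest among these is c.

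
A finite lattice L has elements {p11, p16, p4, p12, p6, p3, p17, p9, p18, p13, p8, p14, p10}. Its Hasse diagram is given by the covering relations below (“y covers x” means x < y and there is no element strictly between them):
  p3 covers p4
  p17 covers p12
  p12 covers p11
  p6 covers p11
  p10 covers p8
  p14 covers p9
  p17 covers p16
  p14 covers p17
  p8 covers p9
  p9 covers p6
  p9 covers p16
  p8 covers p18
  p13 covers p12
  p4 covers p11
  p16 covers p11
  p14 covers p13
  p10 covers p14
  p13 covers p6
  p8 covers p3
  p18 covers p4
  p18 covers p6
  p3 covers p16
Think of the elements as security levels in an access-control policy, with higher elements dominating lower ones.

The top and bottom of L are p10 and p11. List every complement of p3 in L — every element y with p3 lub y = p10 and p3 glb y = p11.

Need y with p3 ∨ y = p10 and p3 ∧ y = p11.
Checking each element gives: p12, p13.

p12, p13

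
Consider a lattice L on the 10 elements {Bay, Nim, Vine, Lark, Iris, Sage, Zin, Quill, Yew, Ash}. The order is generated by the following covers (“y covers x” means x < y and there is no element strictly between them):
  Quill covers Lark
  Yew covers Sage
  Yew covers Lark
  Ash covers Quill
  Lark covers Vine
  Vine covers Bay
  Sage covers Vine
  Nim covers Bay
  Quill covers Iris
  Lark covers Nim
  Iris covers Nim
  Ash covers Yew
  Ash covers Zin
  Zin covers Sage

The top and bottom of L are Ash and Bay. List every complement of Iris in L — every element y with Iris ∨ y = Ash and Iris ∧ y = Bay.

Need y with Iris ∨ y = Ash and Iris ∧ y = Bay.
Checking each element gives: Sage, Zin.

Sage, Zin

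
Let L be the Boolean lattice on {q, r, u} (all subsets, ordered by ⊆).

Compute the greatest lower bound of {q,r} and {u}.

Under ⊆, meet is intersection: {q,r} ∩ {u} = {}.

{}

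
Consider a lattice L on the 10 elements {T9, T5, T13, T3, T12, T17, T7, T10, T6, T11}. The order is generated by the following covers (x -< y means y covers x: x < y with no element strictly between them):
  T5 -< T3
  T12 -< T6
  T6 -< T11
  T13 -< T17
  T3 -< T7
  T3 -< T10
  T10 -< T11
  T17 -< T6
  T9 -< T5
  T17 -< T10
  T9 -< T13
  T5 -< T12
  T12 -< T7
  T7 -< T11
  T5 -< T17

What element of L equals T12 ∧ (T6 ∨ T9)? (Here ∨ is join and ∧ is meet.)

T12

T6 ∨ T9 = T6
T12 ∧ T6 = T12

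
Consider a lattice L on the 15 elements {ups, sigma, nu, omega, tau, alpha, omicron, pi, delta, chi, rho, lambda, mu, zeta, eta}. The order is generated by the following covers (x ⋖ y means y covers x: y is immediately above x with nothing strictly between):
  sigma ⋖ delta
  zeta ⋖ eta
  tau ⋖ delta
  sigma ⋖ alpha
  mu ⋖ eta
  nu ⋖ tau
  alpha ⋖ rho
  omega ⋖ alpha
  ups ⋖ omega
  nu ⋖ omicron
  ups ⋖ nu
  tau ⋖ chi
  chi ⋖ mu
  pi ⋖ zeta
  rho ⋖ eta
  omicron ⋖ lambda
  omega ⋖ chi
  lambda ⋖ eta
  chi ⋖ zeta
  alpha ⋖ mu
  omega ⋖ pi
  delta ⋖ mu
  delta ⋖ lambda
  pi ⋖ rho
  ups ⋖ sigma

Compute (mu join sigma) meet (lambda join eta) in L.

mu

mu ∨ sigma = mu
lambda ∨ eta = eta
mu ∧ eta = mu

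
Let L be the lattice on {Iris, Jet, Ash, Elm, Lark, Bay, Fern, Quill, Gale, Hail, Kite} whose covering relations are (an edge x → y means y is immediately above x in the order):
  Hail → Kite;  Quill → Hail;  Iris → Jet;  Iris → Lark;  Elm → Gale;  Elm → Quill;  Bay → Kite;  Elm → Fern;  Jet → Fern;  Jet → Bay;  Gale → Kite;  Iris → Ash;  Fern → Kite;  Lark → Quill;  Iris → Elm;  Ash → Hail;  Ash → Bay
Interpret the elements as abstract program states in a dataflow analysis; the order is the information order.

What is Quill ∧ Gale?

Elm

Common lower bounds of {Quill, Gale}: Elm, Iris.
The greatest among these is Elm.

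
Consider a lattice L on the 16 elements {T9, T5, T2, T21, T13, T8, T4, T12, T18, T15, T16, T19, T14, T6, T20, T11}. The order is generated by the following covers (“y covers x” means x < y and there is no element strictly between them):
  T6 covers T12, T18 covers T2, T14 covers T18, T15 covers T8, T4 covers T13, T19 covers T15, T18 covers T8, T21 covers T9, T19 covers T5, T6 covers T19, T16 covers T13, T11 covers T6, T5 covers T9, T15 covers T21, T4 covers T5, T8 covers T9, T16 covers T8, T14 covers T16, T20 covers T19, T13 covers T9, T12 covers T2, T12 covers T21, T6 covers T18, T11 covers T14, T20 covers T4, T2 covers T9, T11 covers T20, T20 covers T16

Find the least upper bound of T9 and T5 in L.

T5

Common upper bounds of {T9, T5}: T11, T19, T20, T4, T5, T6.
The least among these is T5.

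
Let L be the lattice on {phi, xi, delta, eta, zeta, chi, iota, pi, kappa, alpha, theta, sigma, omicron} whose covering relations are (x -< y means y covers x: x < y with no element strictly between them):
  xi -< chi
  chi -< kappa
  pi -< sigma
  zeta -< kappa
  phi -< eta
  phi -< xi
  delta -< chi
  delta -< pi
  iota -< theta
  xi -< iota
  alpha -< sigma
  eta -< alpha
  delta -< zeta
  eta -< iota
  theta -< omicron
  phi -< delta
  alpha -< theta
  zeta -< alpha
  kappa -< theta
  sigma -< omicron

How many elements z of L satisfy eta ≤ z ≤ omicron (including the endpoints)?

The interval [eta, omicron] = {alpha, eta, iota, omicron, sigma, theta}, which has 6 elements.

6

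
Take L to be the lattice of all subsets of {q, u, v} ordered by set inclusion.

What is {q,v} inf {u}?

{}

Under ⊆, meet is intersection: {q,v} ∩ {u} = {}.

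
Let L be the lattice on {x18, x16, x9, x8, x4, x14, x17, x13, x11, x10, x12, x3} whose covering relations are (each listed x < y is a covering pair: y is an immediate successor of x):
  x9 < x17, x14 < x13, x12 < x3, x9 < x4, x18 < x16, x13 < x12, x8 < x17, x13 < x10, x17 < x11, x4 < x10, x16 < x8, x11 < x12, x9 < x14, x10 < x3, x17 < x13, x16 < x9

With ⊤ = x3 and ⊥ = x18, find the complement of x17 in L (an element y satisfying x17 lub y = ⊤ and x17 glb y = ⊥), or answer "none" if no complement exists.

none

For every candidate y, either x17 ∨ y ≠ x3 or x17 ∧ y ≠ x18; no complement exists.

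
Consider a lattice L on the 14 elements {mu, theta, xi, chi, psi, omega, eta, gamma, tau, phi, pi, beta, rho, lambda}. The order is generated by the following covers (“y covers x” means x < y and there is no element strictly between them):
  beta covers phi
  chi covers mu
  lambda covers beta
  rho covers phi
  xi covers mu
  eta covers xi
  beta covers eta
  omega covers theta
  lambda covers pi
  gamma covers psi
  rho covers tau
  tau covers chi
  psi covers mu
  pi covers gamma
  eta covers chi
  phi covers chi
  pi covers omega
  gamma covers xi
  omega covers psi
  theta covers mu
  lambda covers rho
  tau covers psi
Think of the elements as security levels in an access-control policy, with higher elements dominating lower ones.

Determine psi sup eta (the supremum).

lambda

Common upper bounds of {psi, eta}: lambda.
The least among these is lambda.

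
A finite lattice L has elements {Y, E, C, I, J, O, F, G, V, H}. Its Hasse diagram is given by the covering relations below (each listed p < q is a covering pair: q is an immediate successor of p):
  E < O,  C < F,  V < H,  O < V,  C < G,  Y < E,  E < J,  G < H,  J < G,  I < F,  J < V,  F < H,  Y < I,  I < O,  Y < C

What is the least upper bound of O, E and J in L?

V

Common upper bounds of {O, E, J}: H, V.
The least among these is V.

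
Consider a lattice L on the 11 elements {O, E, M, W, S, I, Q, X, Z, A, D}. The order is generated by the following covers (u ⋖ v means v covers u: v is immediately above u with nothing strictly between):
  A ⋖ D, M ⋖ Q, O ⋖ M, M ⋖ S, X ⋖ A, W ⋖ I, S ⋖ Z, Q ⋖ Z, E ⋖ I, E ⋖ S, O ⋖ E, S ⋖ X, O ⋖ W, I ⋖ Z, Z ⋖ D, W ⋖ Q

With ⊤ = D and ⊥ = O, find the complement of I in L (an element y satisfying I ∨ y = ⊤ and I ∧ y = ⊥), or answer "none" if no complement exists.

none

For every candidate y, either I ∨ y ≠ D or I ∧ y ≠ O; no complement exists.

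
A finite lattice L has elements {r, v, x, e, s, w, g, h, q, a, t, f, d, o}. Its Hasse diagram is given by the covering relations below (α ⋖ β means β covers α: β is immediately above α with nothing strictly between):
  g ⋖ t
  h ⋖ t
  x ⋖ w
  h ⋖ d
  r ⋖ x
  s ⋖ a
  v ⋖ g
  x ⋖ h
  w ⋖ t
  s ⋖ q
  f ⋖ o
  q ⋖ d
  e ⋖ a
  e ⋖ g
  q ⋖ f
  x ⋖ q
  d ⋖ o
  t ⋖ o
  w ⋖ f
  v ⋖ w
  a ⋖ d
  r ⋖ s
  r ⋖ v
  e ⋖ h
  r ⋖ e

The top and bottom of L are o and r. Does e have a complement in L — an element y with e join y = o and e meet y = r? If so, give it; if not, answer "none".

f

Need y with e ∨ y = o and e ∧ y = r.
Checking each element gives: f.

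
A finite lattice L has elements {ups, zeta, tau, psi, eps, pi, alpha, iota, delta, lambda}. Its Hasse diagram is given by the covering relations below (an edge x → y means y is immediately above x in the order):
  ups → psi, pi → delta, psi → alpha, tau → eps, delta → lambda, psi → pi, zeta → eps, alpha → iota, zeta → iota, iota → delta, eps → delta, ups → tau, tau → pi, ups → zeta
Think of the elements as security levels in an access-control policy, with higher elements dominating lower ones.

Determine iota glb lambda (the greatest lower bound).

iota

Common lower bounds of {iota, lambda}: alpha, iota, psi, ups, zeta.
The greatest among these is iota.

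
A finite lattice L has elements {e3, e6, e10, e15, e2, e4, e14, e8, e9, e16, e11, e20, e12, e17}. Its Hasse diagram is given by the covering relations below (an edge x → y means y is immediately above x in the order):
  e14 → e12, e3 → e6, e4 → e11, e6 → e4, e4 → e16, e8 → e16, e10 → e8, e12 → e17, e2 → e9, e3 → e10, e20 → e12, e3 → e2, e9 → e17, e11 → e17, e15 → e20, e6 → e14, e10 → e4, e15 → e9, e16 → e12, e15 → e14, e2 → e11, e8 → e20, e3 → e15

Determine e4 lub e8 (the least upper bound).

e16

Common upper bounds of {e4, e8}: e12, e16, e17.
The least among these is e16.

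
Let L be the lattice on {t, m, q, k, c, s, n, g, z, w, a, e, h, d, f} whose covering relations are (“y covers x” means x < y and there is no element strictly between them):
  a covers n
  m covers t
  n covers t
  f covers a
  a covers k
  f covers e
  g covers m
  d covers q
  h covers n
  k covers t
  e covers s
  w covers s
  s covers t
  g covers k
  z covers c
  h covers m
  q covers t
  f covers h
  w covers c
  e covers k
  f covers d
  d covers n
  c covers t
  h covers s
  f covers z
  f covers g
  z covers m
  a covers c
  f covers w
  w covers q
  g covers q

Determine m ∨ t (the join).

Common upper bounds of {m, t}: f, g, h, m, z.
The least among these is m.

m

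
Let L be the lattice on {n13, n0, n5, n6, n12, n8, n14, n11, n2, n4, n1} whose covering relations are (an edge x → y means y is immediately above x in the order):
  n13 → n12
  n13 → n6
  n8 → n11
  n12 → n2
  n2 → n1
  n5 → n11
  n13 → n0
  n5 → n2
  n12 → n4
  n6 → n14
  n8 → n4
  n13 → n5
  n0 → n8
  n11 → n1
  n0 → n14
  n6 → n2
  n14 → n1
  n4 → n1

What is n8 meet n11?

n8

Common lower bounds of {n8, n11}: n0, n13, n8.
The greatest among these is n8.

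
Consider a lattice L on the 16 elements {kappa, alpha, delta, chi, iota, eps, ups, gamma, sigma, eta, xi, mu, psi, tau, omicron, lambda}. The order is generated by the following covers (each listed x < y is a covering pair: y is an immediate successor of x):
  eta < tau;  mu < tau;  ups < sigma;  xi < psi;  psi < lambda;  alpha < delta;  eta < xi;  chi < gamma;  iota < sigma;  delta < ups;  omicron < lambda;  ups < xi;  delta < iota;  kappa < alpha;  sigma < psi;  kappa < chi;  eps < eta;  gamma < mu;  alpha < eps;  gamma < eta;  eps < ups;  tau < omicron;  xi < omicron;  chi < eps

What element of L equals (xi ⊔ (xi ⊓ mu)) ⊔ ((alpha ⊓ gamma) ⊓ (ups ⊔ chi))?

xi

xi ∧ mu = gamma
xi ∨ gamma = xi
alpha ∧ gamma = kappa
ups ∨ chi = ups
kappa ∧ ups = kappa
xi ∨ kappa = xi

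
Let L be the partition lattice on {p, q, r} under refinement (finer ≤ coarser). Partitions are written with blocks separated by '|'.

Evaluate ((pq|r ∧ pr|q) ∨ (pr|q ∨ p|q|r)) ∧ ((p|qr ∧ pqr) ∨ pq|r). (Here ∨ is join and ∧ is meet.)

pq|r ∧ pr|q = p|q|r
pr|q ∨ p|q|r = pr|q
p|q|r ∨ pr|q = pr|q
p|qr ∧ pqr = p|qr
p|qr ∨ pq|r = pqr
pr|q ∧ pqr = pr|q

pr|q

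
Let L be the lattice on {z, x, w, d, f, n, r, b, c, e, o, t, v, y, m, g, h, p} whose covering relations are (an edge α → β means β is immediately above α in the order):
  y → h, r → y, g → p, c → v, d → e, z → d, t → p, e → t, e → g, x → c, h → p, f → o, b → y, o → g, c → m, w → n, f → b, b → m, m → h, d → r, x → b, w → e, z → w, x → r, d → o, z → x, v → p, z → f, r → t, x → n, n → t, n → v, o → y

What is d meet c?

z

Common lower bounds of {d, c}: z.
The greatest among these is z.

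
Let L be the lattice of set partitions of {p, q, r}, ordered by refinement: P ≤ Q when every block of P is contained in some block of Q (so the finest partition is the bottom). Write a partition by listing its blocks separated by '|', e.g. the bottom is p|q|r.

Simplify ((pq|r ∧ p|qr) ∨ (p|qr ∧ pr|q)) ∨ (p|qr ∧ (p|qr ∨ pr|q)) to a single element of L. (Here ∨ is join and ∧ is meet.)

p|qr

pq|r ∧ p|qr = p|q|r
p|qr ∧ pr|q = p|q|r
p|q|r ∨ p|q|r = p|q|r
p|qr ∨ pr|q = pqr
p|qr ∧ pqr = p|qr
p|q|r ∨ p|qr = p|qr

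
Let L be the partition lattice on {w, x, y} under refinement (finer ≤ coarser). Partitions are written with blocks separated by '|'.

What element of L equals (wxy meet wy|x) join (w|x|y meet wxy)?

wxy ∧ wy|x = wy|x
w|x|y ∧ wxy = w|x|y
wy|x ∨ w|x|y = wy|x

wy|x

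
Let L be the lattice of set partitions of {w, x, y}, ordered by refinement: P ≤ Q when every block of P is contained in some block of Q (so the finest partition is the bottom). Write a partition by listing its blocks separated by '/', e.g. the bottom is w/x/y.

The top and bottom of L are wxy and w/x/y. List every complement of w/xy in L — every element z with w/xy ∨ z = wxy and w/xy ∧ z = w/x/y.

wx/y, wy/x

Need z with w/xy ∨ z = wxy and w/xy ∧ z = w/x/y.
Checking each element gives: wx/y, wy/x.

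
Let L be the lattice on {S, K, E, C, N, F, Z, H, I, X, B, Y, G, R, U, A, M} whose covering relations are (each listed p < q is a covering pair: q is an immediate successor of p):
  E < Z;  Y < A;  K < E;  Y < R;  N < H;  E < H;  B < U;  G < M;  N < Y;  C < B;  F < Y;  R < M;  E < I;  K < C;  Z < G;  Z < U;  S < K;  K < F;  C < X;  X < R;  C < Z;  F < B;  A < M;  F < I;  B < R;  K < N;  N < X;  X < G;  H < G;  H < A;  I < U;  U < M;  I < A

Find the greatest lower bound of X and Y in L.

N

Common lower bounds of {X, Y}: K, N, S.
The greatest among these is N.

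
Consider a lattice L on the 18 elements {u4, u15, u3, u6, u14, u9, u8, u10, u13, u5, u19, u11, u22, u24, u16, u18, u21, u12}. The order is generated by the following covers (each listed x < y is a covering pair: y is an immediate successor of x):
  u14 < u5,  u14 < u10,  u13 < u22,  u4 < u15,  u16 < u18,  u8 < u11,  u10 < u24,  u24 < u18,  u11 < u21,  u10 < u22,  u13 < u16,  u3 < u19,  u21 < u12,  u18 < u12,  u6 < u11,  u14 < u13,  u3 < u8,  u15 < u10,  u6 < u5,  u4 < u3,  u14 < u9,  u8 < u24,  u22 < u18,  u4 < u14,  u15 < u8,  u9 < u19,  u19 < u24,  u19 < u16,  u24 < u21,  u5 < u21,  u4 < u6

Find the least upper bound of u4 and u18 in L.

u18

Common upper bounds of {u4, u18}: u12, u18.
The least among these is u18.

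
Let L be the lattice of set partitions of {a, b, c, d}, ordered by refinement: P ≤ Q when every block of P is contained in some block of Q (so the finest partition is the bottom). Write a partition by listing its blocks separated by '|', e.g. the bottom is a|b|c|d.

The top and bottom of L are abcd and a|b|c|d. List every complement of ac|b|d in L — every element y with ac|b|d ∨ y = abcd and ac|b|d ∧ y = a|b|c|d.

Need y with ac|b|d ∨ y = abcd and ac|b|d ∧ y = a|b|c|d.
Checking each element gives: abd|c, ab|cd, ad|bc, a|bcd.

abd|c, ab|cd, ad|bc, a|bcd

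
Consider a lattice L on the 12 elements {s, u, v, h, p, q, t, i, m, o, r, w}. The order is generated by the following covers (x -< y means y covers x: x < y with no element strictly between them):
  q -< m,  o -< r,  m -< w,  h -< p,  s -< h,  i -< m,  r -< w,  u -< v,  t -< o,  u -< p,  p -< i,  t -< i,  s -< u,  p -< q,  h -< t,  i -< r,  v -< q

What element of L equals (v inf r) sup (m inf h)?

p

v ∧ r = u
m ∧ h = h
u ∨ h = p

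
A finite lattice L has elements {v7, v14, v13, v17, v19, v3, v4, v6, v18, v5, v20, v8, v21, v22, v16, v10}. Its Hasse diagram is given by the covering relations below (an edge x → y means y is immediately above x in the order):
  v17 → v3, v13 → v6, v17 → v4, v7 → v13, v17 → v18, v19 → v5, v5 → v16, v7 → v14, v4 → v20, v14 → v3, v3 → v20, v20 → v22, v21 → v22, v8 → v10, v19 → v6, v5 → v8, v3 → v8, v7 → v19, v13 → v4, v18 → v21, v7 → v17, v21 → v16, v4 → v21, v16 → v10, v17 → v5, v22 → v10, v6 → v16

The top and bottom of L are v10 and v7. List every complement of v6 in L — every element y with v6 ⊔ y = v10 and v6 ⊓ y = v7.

v14, v3

Need y with v6 ∨ y = v10 and v6 ∧ y = v7.
Checking each element gives: v14, v3.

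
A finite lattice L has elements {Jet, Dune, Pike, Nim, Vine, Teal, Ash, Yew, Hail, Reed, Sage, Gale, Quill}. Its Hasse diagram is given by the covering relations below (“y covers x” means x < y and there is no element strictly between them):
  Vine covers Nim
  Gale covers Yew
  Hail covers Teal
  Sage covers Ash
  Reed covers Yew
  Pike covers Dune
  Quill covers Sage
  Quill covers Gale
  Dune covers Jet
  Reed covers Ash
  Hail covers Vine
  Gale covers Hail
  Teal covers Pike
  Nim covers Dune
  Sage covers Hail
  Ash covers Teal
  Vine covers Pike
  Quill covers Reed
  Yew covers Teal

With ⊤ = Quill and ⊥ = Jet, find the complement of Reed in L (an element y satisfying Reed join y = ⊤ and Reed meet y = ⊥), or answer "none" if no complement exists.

none

For every candidate y, either Reed ∨ y ≠ Quill or Reed ∧ y ≠ Jet; no complement exists.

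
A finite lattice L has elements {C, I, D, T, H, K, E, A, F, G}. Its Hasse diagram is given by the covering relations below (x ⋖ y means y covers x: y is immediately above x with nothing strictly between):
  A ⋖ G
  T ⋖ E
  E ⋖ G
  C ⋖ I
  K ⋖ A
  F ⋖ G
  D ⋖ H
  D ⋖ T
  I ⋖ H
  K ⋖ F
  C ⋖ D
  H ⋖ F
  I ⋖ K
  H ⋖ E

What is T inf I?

Common lower bounds of {T, I}: C.
The greatest among these is C.

C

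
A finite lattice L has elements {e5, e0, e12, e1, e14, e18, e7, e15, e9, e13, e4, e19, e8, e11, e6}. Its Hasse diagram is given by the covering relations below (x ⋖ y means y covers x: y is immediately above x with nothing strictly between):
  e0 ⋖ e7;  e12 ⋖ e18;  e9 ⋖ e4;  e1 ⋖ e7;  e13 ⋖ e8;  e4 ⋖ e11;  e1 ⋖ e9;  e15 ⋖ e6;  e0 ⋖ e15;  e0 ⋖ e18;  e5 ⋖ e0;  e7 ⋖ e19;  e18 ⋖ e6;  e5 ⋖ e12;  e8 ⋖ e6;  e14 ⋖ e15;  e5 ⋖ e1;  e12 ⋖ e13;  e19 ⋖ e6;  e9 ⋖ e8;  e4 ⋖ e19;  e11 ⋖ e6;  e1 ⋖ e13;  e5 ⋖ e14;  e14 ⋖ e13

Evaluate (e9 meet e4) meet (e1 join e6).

e9

e9 ∧ e4 = e9
e1 ∨ e6 = e6
e9 ∧ e6 = e9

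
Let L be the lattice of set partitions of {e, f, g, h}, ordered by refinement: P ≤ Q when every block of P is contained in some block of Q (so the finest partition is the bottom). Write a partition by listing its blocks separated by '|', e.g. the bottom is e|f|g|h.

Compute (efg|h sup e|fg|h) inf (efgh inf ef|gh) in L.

efg|h ∨ e|fg|h = efg|h
efgh ∧ ef|gh = ef|gh
efg|h ∧ ef|gh = ef|g|h

ef|g|h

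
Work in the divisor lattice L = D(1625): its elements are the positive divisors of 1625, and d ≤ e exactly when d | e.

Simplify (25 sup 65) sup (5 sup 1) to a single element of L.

325

25 ∨ 65 = 325
5 ∨ 1 = 5
325 ∨ 5 = 325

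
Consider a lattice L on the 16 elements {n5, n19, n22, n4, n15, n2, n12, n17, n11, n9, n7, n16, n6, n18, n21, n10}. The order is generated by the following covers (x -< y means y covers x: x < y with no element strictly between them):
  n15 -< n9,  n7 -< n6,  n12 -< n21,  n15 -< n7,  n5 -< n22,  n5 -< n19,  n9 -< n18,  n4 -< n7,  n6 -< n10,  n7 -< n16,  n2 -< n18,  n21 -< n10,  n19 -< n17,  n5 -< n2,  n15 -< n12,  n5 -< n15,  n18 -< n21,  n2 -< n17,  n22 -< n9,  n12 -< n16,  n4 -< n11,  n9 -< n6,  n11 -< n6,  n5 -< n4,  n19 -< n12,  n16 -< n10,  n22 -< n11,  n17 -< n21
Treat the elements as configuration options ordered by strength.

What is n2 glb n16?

n5

Common lower bounds of {n2, n16}: n5.
The greatest among these is n5.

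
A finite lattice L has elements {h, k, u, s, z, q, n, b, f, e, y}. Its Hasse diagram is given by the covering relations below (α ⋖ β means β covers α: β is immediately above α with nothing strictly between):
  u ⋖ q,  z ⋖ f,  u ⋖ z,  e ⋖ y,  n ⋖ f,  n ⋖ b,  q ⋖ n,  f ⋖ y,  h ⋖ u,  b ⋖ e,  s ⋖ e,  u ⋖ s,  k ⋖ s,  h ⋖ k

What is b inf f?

Common lower bounds of {b, f}: h, n, q, u.
The greatest among these is n.

n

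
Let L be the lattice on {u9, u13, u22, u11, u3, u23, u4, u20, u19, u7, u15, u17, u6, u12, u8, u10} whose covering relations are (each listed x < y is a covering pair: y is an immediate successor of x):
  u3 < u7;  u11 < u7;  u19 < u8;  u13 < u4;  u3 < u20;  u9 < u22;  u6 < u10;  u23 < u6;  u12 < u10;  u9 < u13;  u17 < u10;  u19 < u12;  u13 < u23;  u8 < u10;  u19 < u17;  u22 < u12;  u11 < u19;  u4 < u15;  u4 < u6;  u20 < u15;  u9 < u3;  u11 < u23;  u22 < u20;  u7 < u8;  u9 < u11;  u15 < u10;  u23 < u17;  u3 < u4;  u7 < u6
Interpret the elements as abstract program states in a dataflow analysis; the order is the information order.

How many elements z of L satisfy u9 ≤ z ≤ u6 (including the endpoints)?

8

The interval [u9, u6] = {u11, u13, u23, u3, u4, u6, u7, u9}, which has 8 elements.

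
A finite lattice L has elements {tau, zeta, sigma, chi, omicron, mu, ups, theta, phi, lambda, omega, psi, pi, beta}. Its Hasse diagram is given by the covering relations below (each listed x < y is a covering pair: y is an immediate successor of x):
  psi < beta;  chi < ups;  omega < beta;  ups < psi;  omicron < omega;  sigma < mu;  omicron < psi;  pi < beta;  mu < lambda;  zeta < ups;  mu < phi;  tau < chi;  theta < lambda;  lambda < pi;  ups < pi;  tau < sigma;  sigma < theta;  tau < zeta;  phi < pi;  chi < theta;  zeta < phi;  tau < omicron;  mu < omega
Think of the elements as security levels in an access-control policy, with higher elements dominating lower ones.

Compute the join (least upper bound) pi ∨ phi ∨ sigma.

Common upper bounds of {pi, phi, sigma}: beta, pi.
The least among these is pi.

pi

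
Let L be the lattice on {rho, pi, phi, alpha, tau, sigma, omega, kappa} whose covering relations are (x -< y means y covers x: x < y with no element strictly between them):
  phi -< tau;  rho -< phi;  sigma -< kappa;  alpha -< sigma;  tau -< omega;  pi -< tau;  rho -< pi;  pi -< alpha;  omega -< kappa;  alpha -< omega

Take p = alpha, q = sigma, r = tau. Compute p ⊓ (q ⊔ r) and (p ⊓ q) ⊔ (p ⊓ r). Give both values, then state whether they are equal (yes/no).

alpha; alpha; yes

q ⊔ r = kappa, so p ⊓ (q ⊔ r) = alpha ⊓ kappa = alpha.
p ⊓ q = alpha and p ⊓ r = pi, so (p ⊓ q) ⊔ (p ⊓ r) = alpha ⊔ pi = alpha.
Equal: yes.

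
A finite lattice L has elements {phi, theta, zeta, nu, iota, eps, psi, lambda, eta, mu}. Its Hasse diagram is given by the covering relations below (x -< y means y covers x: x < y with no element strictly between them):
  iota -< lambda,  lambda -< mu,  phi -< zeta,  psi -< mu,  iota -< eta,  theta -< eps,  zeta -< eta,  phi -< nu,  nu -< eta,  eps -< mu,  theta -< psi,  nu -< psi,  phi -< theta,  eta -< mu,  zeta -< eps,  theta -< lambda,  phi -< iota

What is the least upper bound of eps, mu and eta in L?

Common upper bounds of {eps, mu, eta}: mu.
The least among these is mu.

mu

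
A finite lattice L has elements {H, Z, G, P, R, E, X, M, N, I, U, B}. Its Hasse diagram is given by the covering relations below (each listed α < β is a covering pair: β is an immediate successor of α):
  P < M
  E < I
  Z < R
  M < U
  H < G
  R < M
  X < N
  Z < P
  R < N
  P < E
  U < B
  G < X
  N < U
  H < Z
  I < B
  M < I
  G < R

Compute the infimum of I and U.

M

Common lower bounds of {I, U}: G, H, M, P, R, Z.
The greatest among these is M.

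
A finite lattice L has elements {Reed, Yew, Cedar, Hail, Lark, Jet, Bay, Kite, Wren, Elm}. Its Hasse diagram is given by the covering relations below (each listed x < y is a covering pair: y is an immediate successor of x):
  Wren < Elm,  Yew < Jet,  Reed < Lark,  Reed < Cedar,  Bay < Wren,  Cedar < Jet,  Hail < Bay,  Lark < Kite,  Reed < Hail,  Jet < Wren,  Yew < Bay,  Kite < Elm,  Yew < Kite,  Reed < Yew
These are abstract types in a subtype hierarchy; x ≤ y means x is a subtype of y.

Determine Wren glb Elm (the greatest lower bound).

Common lower bounds of {Wren, Elm}: Bay, Cedar, Hail, Jet, Reed, Wren, Yew.
The greatest among these is Wren.

Wren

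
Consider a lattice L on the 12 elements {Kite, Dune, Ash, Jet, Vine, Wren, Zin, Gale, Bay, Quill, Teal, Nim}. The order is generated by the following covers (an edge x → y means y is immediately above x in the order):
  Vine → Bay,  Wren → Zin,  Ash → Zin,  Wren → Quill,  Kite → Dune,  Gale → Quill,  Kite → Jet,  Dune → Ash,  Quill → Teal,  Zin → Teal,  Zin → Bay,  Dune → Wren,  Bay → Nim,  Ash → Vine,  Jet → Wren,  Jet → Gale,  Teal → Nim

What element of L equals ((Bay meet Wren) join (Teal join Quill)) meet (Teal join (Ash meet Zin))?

Teal

Bay ∧ Wren = Wren
Teal ∨ Quill = Teal
Wren ∨ Teal = Teal
Ash ∧ Zin = Ash
Teal ∨ Ash = Teal
Teal ∧ Teal = Teal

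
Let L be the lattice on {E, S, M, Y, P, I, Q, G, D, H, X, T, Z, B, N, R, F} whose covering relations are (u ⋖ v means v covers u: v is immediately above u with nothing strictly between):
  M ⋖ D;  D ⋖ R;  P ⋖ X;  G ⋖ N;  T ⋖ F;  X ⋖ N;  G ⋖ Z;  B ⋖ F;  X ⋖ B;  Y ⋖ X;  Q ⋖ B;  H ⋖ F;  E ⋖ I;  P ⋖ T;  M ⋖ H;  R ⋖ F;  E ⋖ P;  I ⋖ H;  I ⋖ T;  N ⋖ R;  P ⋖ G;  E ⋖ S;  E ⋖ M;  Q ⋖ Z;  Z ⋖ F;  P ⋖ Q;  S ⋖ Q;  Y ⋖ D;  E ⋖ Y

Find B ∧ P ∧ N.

P

Common lower bounds of {B, P, N}: E, P.
The greatest among these is P.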